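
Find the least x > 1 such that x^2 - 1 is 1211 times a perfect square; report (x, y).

(x, y) = (174, 5)

First expand sqrt(1211) as a continued fraction. With x_i = (sqrt(1211) + m_i)/d_i and (m_0, d_0) = (0, 1): a_0 = floor(sqrt(1211)) = 34, since 34^2 = 1156 <= 1211 < 1225 = 35^2.
Iterate m_{i+1} = d_i*a_i - m_i, d_{i+1} = (1211 - m_{i+1}^2)/d_i, a_{i+1} = floor((a_0 + m_{i+1})/d_{i+1}):
  m_1 = 1*34 - 0 = 34, d_1 = (1211 - 34^2)/1 = 55/1 = 55, a_1 = floor((34 + 34)/55) = 1.
  m_2 = 55*1 - 34 = 21, d_2 = (1211 - 21^2)/55 = 770/55 = 14, a_2 = floor((34 + 21)/14) = 3.
  m_3 = 14*3 - 21 = 21, d_3 = (1211 - 21^2)/14 = 770/14 = 55, a_3 = floor((34 + 21)/55) = 1.
  m_4 = 55*1 - 21 = 34, d_4 = (1211 - 34^2)/55 = 55/55 = 1, a_4 = floor((34 + 34)/1) = 68.
  m_5 = 1*68 - 34 = 34, d_5 = (1211 - 34^2)/1 = 55/1 = 55: (m_5, d_5) = (m_1, d_1) = (34, 55), so from here the quotients repeat a_1, ..., a_4; the period length is 4.
So sqrt(1211) = [34; (1, 3, 1, 68)] with period length k = 4.
k is even, so the fundamental solution of x^2 - 1211y^2 = 1 is (p_{k-1}, q_{k-1}) = (p_3, q_3); compute convergents through index 3.
Convergents (p_i = a_i*p_{i-1} + p_{i-2}, q_i = a_i*q_{i-1} + q_{i-2} with p_{-2}=0, p_{-1}=1, q_{-2}=1, q_{-1}=0):
  i=0: a_0=34, p_0 = 34*1 + 0 = 34, q_0 = 34*0 + 1 = 1.
  i=1: a_1=1, p_1 = 1*34 + 1 = 35, q_1 = 1*1 + 0 = 1.
  i=2: a_2=3, p_2 = 3*35 + 34 = 139, q_2 = 3*1 + 1 = 4.
  i=3: a_3=1, p_3 = 1*139 + 35 = 174, q_3 = 1*4 + 1 = 5.
Check: 174^2 - 1211*5^2 = 30276 - 30275 = 1, so (x, y) = (174, 5) solves the equation, and by the theorem it is the least positive solution.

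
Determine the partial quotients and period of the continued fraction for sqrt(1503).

Write x_i = (sqrt(1503) + m_i)/d_i with (m_0, d_0) = (0, 1). a_0 = floor(sqrt(1503)) = 38, since 38^2 = 1444 <= 1503 < 1521 = 39^2.
Iterate m_{i+1} = d_i*a_i - m_i, d_{i+1} = (1503 - m_{i+1}^2)/d_i, a_{i+1} = floor((a_0 + m_{i+1})/d_{i+1}):
  m_1 = 1*38 - 0 = 38, d_1 = (1503 - 38^2)/1 = 59/1 = 59, a_1 = floor((38 + 38)/59) = 1.
  m_2 = 59*1 - 38 = 21, d_2 = (1503 - 21^2)/59 = 1062/59 = 18, a_2 = floor((38 + 21)/18) = 3.
  m_3 = 18*3 - 21 = 33, d_3 = (1503 - 33^2)/18 = 414/18 = 23, a_3 = floor((38 + 33)/23) = 3.
  m_4 = 23*3 - 33 = 36, d_4 = (1503 - 36^2)/23 = 207/23 = 9, a_4 = floor((38 + 36)/9) = 8.
  m_5 = 9*8 - 36 = 36, d_5 = (1503 - 36^2)/9 = 207/9 = 23, a_5 = floor((38 + 36)/23) = 3.
  m_6 = 23*3 - 36 = 33, d_6 = (1503 - 33^2)/23 = 414/23 = 18, a_6 = floor((38 + 33)/18) = 3.
  m_7 = 18*3 - 33 = 21, d_7 = (1503 - 21^2)/18 = 1062/18 = 59, a_7 = floor((38 + 21)/59) = 1.
  m_8 = 59*1 - 21 = 38, d_8 = (1503 - 38^2)/59 = 59/59 = 1, a_8 = floor((38 + 38)/1) = 76.
  m_9 = 1*76 - 38 = 38, d_9 = (1503 - 38^2)/1 = 59/1 = 59: (m_9, d_9) = (m_1, d_1) = (38, 59), so from here the quotients repeat a_1, ..., a_8; the period length is 8.
Hence the expansion of sqrt(1503) is a_0 = 38 followed by the repeating block 1, 3, 3, 8, 3, 3, 1, 76 (period 8).

[38; (1, 3, 3, 8, 3, 3, 1, 76)]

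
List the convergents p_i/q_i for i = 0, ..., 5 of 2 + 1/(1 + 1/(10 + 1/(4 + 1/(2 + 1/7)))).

Using the convergent recurrence p_i = a_i*p_{i-1} + p_{i-2}, q_i = a_i*q_{i-1} + q_{i-2} with p_{-2}=0, p_{-1}=1, q_{-2}=1, q_{-1}=0:
  i=0: a_0=2, p_0 = 2*1 + 0 = 2, q_0 = 2*0 + 1 = 1.
  i=1: a_1=1, p_1 = 1*2 + 1 = 3, q_1 = 1*1 + 0 = 1.
  i=2: a_2=10, p_2 = 10*3 + 2 = 32, q_2 = 10*1 + 1 = 11.
  i=3: a_3=4, p_3 = 4*32 + 3 = 131, q_3 = 4*11 + 1 = 45.
  i=4: a_4=2, p_4 = 2*131 + 32 = 294, q_4 = 2*45 + 11 = 101.
  i=5: a_5=7, p_5 = 7*294 + 131 = 2189, q_5 = 7*101 + 45 = 752.

2/1, 3/1, 32/11, 131/45, 294/101, 2189/752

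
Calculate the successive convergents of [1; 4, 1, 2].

Using the convergent recurrence p_i = a_i*p_{i-1} + p_{i-2}, q_i = a_i*q_{i-1} + q_{i-2} with p_{-2}=0, p_{-1}=1, q_{-2}=1, q_{-1}=0:
  i=0: a_0=1, p_0 = 1*1 + 0 = 1, q_0 = 1*0 + 1 = 1.
  i=1: a_1=4, p_1 = 4*1 + 1 = 5, q_1 = 4*1 + 0 = 4.
  i=2: a_2=1, p_2 = 1*5 + 1 = 6, q_2 = 1*4 + 1 = 5.
  i=3: a_3=2, p_3 = 2*6 + 5 = 17, q_3 = 2*5 + 4 = 14.

1/1, 5/4, 6/5, 17/14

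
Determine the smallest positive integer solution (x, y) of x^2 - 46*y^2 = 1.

(x, y) = (24335, 3588)

First expand sqrt(46) as a continued fraction. With x_i = (sqrt(46) + m_i)/d_i and (m_0, d_0) = (0, 1): a_0 = floor(sqrt(46)) = 6, since 6^2 = 36 <= 46 < 49 = 7^2.
Iterate m_{i+1} = d_i*a_i - m_i, d_{i+1} = (46 - m_{i+1}^2)/d_i, a_{i+1} = floor((a_0 + m_{i+1})/d_{i+1}):
  m_1 = 1*6 - 0 = 6, d_1 = (46 - 6^2)/1 = 10/1 = 10, a_1 = floor((6 + 6)/10) = 1.
  m_2 = 10*1 - 6 = 4, d_2 = (46 - 4^2)/10 = 30/10 = 3, a_2 = floor((6 + 4)/3) = 3.
  m_3 = 3*3 - 4 = 5, d_3 = (46 - 5^2)/3 = 21/3 = 7, a_3 = floor((6 + 5)/7) = 1.
  m_4 = 7*1 - 5 = 2, d_4 = (46 - 2^2)/7 = 42/7 = 6, a_4 = floor((6 + 2)/6) = 1.
  m_5 = 6*1 - 2 = 4, d_5 = (46 - 4^2)/6 = 30/6 = 5, a_5 = floor((6 + 4)/5) = 2.
  m_6 = 5*2 - 4 = 6, d_6 = (46 - 6^2)/5 = 10/5 = 2, a_6 = floor((6 + 6)/2) = 6.
  m_7 = 2*6 - 6 = 6, d_7 = (46 - 6^2)/2 = 10/2 = 5, a_7 = floor((6 + 6)/5) = 2.
  m_8 = 5*2 - 6 = 4, d_8 = (46 - 4^2)/5 = 30/5 = 6, a_8 = floor((6 + 4)/6) = 1.
  m_9 = 6*1 - 4 = 2, d_9 = (46 - 2^2)/6 = 42/6 = 7, a_9 = floor((6 + 2)/7) = 1.
  m_10 = 7*1 - 2 = 5, d_10 = (46 - 5^2)/7 = 21/7 = 3, a_10 = floor((6 + 5)/3) = 3.
  m_11 = 3*3 - 5 = 4, d_11 = (46 - 4^2)/3 = 30/3 = 10, a_11 = floor((6 + 4)/10) = 1.
  m_12 = 10*1 - 4 = 6, d_12 = (46 - 6^2)/10 = 10/10 = 1, a_12 = floor((6 + 6)/1) = 12.
  m_13 = 1*12 - 6 = 6, d_13 = (46 - 6^2)/1 = 10/1 = 10: (m_13, d_13) = (m_1, d_1) = (6, 10), so from here the quotients repeat a_1, ..., a_12; the period length is 12.
So sqrt(46) = [6; (1, 3, 1, 1, 2, 6, 2, 1, 1, 3, 1, 12)] with period length k = 12.
k is even, so the fundamental solution of x^2 - 46y^2 = 1 is (p_{k-1}, q_{k-1}) = (p_11, q_11); compute convergents through index 11.
Convergents (p_i = a_i*p_{i-1} + p_{i-2}, q_i = a_i*q_{i-1} + q_{i-2} with p_{-2}=0, p_{-1}=1, q_{-2}=1, q_{-1}=0):
  i=0: a_0=6, p_0 = 6*1 + 0 = 6, q_0 = 6*0 + 1 = 1.
  i=1: a_1=1, p_1 = 1*6 + 1 = 7, q_1 = 1*1 + 0 = 1.
  i=2: a_2=3, p_2 = 3*7 + 6 = 27, q_2 = 3*1 + 1 = 4.
  i=3: a_3=1, p_3 = 1*27 + 7 = 34, q_3 = 1*4 + 1 = 5.
  i=4: a_4=1, p_4 = 1*34 + 27 = 61, q_4 = 1*5 + 4 = 9.
  i=5: a_5=2, p_5 = 2*61 + 34 = 156, q_5 = 2*9 + 5 = 23.
  i=6: a_6=6, p_6 = 6*156 + 61 = 997, q_6 = 6*23 + 9 = 147.
  i=7: a_7=2, p_7 = 2*997 + 156 = 2150, q_7 = 2*147 + 23 = 317.
  i=8: a_8=1, p_8 = 1*2150 + 997 = 3147, q_8 = 1*317 + 147 = 464.
  i=9: a_9=1, p_9 = 1*3147 + 2150 = 5297, q_9 = 1*464 + 317 = 781.
  i=10: a_10=3, p_10 = 3*5297 + 3147 = 19038, q_10 = 3*781 + 464 = 2807.
  i=11: a_11=1, p_11 = 1*19038 + 5297 = 24335, q_11 = 1*2807 + 781 = 3588.
Check: 24335^2 - 46*3588^2 = 592192225 - 592192224 = 1, so (x, y) = (24335, 3588) solves the equation, and by the theorem it is the least positive solution.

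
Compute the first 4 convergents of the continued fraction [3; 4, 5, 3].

Using the convergent recurrence p_i = a_i*p_{i-1} + p_{i-2}, q_i = a_i*q_{i-1} + q_{i-2} with p_{-2}=0, p_{-1}=1, q_{-2}=1, q_{-1}=0:
  i=0: a_0=3, p_0 = 3*1 + 0 = 3, q_0 = 3*0 + 1 = 1.
  i=1: a_1=4, p_1 = 4*3 + 1 = 13, q_1 = 4*1 + 0 = 4.
  i=2: a_2=5, p_2 = 5*13 + 3 = 68, q_2 = 5*4 + 1 = 21.
  i=3: a_3=3, p_3 = 3*68 + 13 = 217, q_3 = 3*21 + 4 = 67.

3/1, 13/4, 68/21, 217/67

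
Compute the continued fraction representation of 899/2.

Run the Euclidean algorithm on 899 and 2; the successive quotients are the partial quotients a_0, a_1, ... (each step inverts the fractional part left over by the previous one):
  899 = 449*2 + 1, so a_0 = 449.
  2 = 2*1 + 0, so a_1 = 2.
The remainder reaches 0 after 2 divisions, so the expansion has 2 partial quotients, read off in order.

[449; 2]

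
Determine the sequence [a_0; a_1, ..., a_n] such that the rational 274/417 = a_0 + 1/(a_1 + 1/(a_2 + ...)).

Run the Euclidean algorithm on 274 and 417; the successive quotients are the partial quotients a_0, a_1, ... (each step inverts the fractional part left over by the previous one):
  274 = 0*417 + 274, so a_0 = 0.
  417 = 1*274 + 143, so a_1 = 1.
  274 = 1*143 + 131, so a_2 = 1.
  143 = 1*131 + 12, so a_3 = 1.
  131 = 10*12 + 11, so a_4 = 10.
  12 = 1*11 + 1, so a_5 = 1.
  11 = 11*1 + 0, so a_6 = 11.
The remainder reaches 0 after 7 divisions, so the expansion has 7 partial quotients, read off in order.

[0; 1, 1, 1, 10, 1, 11]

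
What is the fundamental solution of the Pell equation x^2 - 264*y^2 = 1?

(x, y) = (65, 4)

First expand sqrt(264) as a continued fraction. With x_i = (sqrt(264) + m_i)/d_i and (m_0, d_0) = (0, 1): a_0 = floor(sqrt(264)) = 16, since 16^2 = 256 <= 264 < 289 = 17^2.
Iterate m_{i+1} = d_i*a_i - m_i, d_{i+1} = (264 - m_{i+1}^2)/d_i, a_{i+1} = floor((a_0 + m_{i+1})/d_{i+1}):
  m_1 = 1*16 - 0 = 16, d_1 = (264 - 16^2)/1 = 8/1 = 8, a_1 = floor((16 + 16)/8) = 4.
  m_2 = 8*4 - 16 = 16, d_2 = (264 - 16^2)/8 = 8/8 = 1, a_2 = floor((16 + 16)/1) = 32.
  m_3 = 1*32 - 16 = 16, d_3 = (264 - 16^2)/1 = 8/1 = 8: (m_3, d_3) = (m_1, d_1) = (16, 8), so from here the quotients repeat a_1, a_2; the period length is 2.
So sqrt(264) = [16; (4, 32)] with period length k = 2.
k is even, so the fundamental solution of x^2 - 264y^2 = 1 is (p_{k-1}, q_{k-1}) = (p_1, q_1); compute convergents through index 1.
Convergents (p_i = a_i*p_{i-1} + p_{i-2}, q_i = a_i*q_{i-1} + q_{i-2} with p_{-2}=0, p_{-1}=1, q_{-2}=1, q_{-1}=0):
  i=0: a_0=16, p_0 = 16*1 + 0 = 16, q_0 = 16*0 + 1 = 1.
  i=1: a_1=4, p_1 = 4*16 + 1 = 65, q_1 = 4*1 + 0 = 4.
Check: 65^2 - 264*4^2 = 4225 - 4224 = 1, so (x, y) = (65, 4) solves the equation, and by the theorem it is the least positive solution.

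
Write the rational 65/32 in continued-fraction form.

Run the Euclidean algorithm on 65 and 32; the successive quotients are the partial quotients a_0, a_1, ... (each step inverts the fractional part left over by the previous one):
  65 = 2*32 + 1, so a_0 = 2.
  32 = 32*1 + 0, so a_1 = 32.
The remainder reaches 0 after 2 divisions, so the expansion has 2 partial quotients, read off in order.

[2; 32]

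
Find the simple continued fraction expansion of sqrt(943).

Write x_i = (sqrt(943) + m_i)/d_i with (m_0, d_0) = (0, 1). a_0 = floor(sqrt(943)) = 30, since 30^2 = 900 <= 943 < 961 = 31^2.
Iterate m_{i+1} = d_i*a_i - m_i, d_{i+1} = (943 - m_{i+1}^2)/d_i, a_{i+1} = floor((a_0 + m_{i+1})/d_{i+1}):
  m_1 = 1*30 - 0 = 30, d_1 = (943 - 30^2)/1 = 43/1 = 43, a_1 = floor((30 + 30)/43) = 1.
  m_2 = 43*1 - 30 = 13, d_2 = (943 - 13^2)/43 = 774/43 = 18, a_2 = floor((30 + 13)/18) = 2.
  m_3 = 18*2 - 13 = 23, d_3 = (943 - 23^2)/18 = 414/18 = 23, a_3 = floor((30 + 23)/23) = 2.
  m_4 = 23*2 - 23 = 23, d_4 = (943 - 23^2)/23 = 414/23 = 18, a_4 = floor((30 + 23)/18) = 2.
  m_5 = 18*2 - 23 = 13, d_5 = (943 - 13^2)/18 = 774/18 = 43, a_5 = floor((30 + 13)/43) = 1.
  m_6 = 43*1 - 13 = 30, d_6 = (943 - 30^2)/43 = 43/43 = 1, a_6 = floor((30 + 30)/1) = 60.
  m_7 = 1*60 - 30 = 30, d_7 = (943 - 30^2)/1 = 43/1 = 43: (m_7, d_7) = (m_1, d_1) = (30, 43), so from here the quotients repeat a_1, ..., a_6; the period length is 6.
Hence the expansion of sqrt(943) is a_0 = 30 followed by the repeating block 1, 2, 2, 2, 1, 60 (period 6).

[30; (1, 2, 2, 2, 1, 60)]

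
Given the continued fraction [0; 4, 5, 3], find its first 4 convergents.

Using the convergent recurrence p_i = a_i*p_{i-1} + p_{i-2}, q_i = a_i*q_{i-1} + q_{i-2} with p_{-2}=0, p_{-1}=1, q_{-2}=1, q_{-1}=0:
  i=0: a_0=0, p_0 = 0*1 + 0 = 0, q_0 = 0*0 + 1 = 1.
  i=1: a_1=4, p_1 = 4*0 + 1 = 1, q_1 = 4*1 + 0 = 4.
  i=2: a_2=5, p_2 = 5*1 + 0 = 5, q_2 = 5*4 + 1 = 21.
  i=3: a_3=3, p_3 = 3*5 + 1 = 16, q_3 = 3*21 + 4 = 67.

0/1, 1/4, 5/21, 16/67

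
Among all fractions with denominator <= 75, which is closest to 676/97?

453/65

Expand x = 676/97 as a continued fraction with the Euclidean algorithm:
  676 = 6*97 + 94, so a_0 = 6.
  97 = 1*94 + 3, so a_1 = 1.
  94 = 31*3 + 1, so a_2 = 31.
  3 = 3*1 + 0, so a_3 = 3.
so x = [6; 1, 31, 3].
Convergents (p_i = a_i*p_{i-1} + p_{i-2}, q_i = a_i*q_{i-1} + q_{i-2} with p_{-2}=0, p_{-1}=1, q_{-2}=1, q_{-1}=0), until the denominator exceeds 75:
  i=0: a_0=6, p_0 = 6*1 + 0 = 6, q_0 = 6*0 + 1 = 1.
  i=1: a_1=1, p_1 = 1*6 + 1 = 7, q_1 = 1*1 + 0 = 1.
  i=2: a_2=31, p_2 = 31*7 + 6 = 223, q_2 = 31*1 + 1 = 32.
  i=3: a_3=3, p_3 = 3*223 + 7 = 676, q_3 = 3*32 + 1 = 97.
q_3 = 97 > 75, so the last convergent with denominator <= 75 is p_2/q_2 = 223/32.
The closest fraction with denominator <= 75 is either p_2/q_2 or the intermediate fraction (k*p_2 + p_1)/(k*q_2 + q_1) with the largest k >= 1 whose denominator stays <= 75; these approach x as k grows, and every other convergent or intermediate fraction in range is farther away.
Largest k: floor((75 - q_1)/q_2) = floor((75 - 1)/32) = 2.
That gives (2*223 + 7)/(2*32 + 1) = 453/65.
Compare the errors: |x - 223/32| = |676*32 - 223*97|/(97*32) = 1/3104, and |x - 453/65| = |676*65 - 453*97|/(97*65) = 1/6305.
Cross-multiplying, 1*3104 = 3104 < 6305 = 1*6305, so 1/6305 is smaller: the intermediate fraction 453/65 is closer to x than 223/32.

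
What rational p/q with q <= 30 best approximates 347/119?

35/12

Expand x = 347/119 as a continued fraction with the Euclidean algorithm:
  347 = 2*119 + 109, so a_0 = 2.
  119 = 1*109 + 10, so a_1 = 1.
  109 = 10*10 + 9, so a_2 = 10.
  10 = 1*9 + 1, so a_3 = 1.
  9 = 9*1 + 0, so a_4 = 9.
so x = [2; 1, 10, 1, 9].
Convergents (p_i = a_i*p_{i-1} + p_{i-2}, q_i = a_i*q_{i-1} + q_{i-2} with p_{-2}=0, p_{-1}=1, q_{-2}=1, q_{-1}=0), until the denominator exceeds 30:
  i=0: a_0=2, p_0 = 2*1 + 0 = 2, q_0 = 2*0 + 1 = 1.
  i=1: a_1=1, p_1 = 1*2 + 1 = 3, q_1 = 1*1 + 0 = 1.
  i=2: a_2=10, p_2 = 10*3 + 2 = 32, q_2 = 10*1 + 1 = 11.
  i=3: a_3=1, p_3 = 1*32 + 3 = 35, q_3 = 1*11 + 1 = 12.
  i=4: a_4=9, p_4 = 9*35 + 32 = 347, q_4 = 9*12 + 11 = 119.
q_4 = 119 > 30, so the last convergent with denominator <= 30 is p_3/q_3 = 35/12.
The closest fraction with denominator <= 30 is either p_3/q_3 or the intermediate fraction (k*p_3 + p_2)/(k*q_3 + q_2) with the largest k >= 1 whose denominator stays <= 30; these approach x as k grows, and every other convergent or intermediate fraction in range is farther away.
Largest k: floor((30 - q_2)/q_3) = floor((30 - 11)/12) = 1.
That gives (1*35 + 32)/(1*12 + 11) = 67/23.
Compare the errors: |x - 35/12| = |347*12 - 35*119|/(119*12) = 1/1428, and |x - 67/23| = |347*23 - 67*119|/(119*23) = 8/2737.
Cross-multiplying, 1*2737 = 2737 < 11424 = 8*1428, so 1/1428 is smaller: the convergent 35/12 is closer to x than 67/23.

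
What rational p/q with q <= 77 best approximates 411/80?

262/51

Expand x = 411/80 as a continued fraction with the Euclidean algorithm:
  411 = 5*80 + 11, so a_0 = 5.
  80 = 7*11 + 3, so a_1 = 7.
  11 = 3*3 + 2, so a_2 = 3.
  3 = 1*2 + 1, so a_3 = 1.
  2 = 2*1 + 0, so a_4 = 2.
so x = [5; 7, 3, 1, 2].
Convergents (p_i = a_i*p_{i-1} + p_{i-2}, q_i = a_i*q_{i-1} + q_{i-2} with p_{-2}=0, p_{-1}=1, q_{-2}=1, q_{-1}=0), until the denominator exceeds 77:
  i=0: a_0=5, p_0 = 5*1 + 0 = 5, q_0 = 5*0 + 1 = 1.
  i=1: a_1=7, p_1 = 7*5 + 1 = 36, q_1 = 7*1 + 0 = 7.
  i=2: a_2=3, p_2 = 3*36 + 5 = 113, q_2 = 3*7 + 1 = 22.
  i=3: a_3=1, p_3 = 1*113 + 36 = 149, q_3 = 1*22 + 7 = 29.
  i=4: a_4=2, p_4 = 2*149 + 113 = 411, q_4 = 2*29 + 22 = 80.
q_4 = 80 > 77, so the last convergent with denominator <= 77 is p_3/q_3 = 149/29.
The closest fraction with denominator <= 77 is either p_3/q_3 or the intermediate fraction (k*p_3 + p_2)/(k*q_3 + q_2) with the largest k >= 1 whose denominator stays <= 77; these approach x as k grows, and every other convergent or intermediate fraction in range is farther away.
Largest k: floor((77 - q_2)/q_3) = floor((77 - 22)/29) = 1.
That gives (1*149 + 113)/(1*29 + 22) = 262/51.
Compare the errors: |x - 149/29| = |411*29 - 149*80|/(80*29) = 1/2320, and |x - 262/51| = |411*51 - 262*80|/(80*51) = 1/4080.
Cross-multiplying, 1*2320 = 2320 < 4080 = 1*4080, so 1/4080 is smaller: the intermediate fraction 262/51 is closer to x than 149/29.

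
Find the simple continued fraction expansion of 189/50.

[3; 1, 3, 1, 1, 5]

Run the Euclidean algorithm on 189 and 50; the successive quotients are the partial quotients a_0, a_1, ... (each step inverts the fractional part left over by the previous one):
  189 = 3*50 + 39, so a_0 = 3.
  50 = 1*39 + 11, so a_1 = 1.
  39 = 3*11 + 6, so a_2 = 3.
  11 = 1*6 + 5, so a_3 = 1.
  6 = 1*5 + 1, so a_4 = 1.
  5 = 5*1 + 0, so a_5 = 5.
The remainder reaches 0 after 6 divisions, so the expansion has 6 partial quotients, read off in order.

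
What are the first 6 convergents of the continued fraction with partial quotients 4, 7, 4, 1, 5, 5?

Using the convergent recurrence p_i = a_i*p_{i-1} + p_{i-2}, q_i = a_i*q_{i-1} + q_{i-2} with p_{-2}=0, p_{-1}=1, q_{-2}=1, q_{-1}=0:
  i=0: a_0=4, p_0 = 4*1 + 0 = 4, q_0 = 4*0 + 1 = 1.
  i=1: a_1=7, p_1 = 7*4 + 1 = 29, q_1 = 7*1 + 0 = 7.
  i=2: a_2=4, p_2 = 4*29 + 4 = 120, q_2 = 4*7 + 1 = 29.
  i=3: a_3=1, p_3 = 1*120 + 29 = 149, q_3 = 1*29 + 7 = 36.
  i=4: a_4=5, p_4 = 5*149 + 120 = 865, q_4 = 5*36 + 29 = 209.
  i=5: a_5=5, p_5 = 5*865 + 149 = 4474, q_5 = 5*209 + 36 = 1081.

4/1, 29/7, 120/29, 149/36, 865/209, 4474/1081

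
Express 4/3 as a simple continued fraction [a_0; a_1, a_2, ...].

Run the Euclidean algorithm on 4 and 3; the successive quotients are the partial quotients a_0, a_1, ... (each step inverts the fractional part left over by the previous one):
  4 = 1*3 + 1, so a_0 = 1.
  3 = 3*1 + 0, so a_1 = 3.
The remainder reaches 0 after 2 divisions, so the expansion has 2 partial quotients, read off in order.

[1; 3]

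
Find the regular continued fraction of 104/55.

[1; 1, 8, 6]

Run the Euclidean algorithm on 104 and 55; the successive quotients are the partial quotients a_0, a_1, ... (each step inverts the fractional part left over by the previous one):
  104 = 1*55 + 49, so a_0 = 1.
  55 = 1*49 + 6, so a_1 = 1.
  49 = 8*6 + 1, so a_2 = 8.
  6 = 6*1 + 0, so a_3 = 6.
The remainder reaches 0 after 4 divisions, so the expansion has 4 partial quotients, read off in order.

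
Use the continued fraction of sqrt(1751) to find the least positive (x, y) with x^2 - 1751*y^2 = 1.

First expand sqrt(1751) as a continued fraction. With x_i = (sqrt(1751) + m_i)/d_i and (m_0, d_0) = (0, 1): a_0 = floor(sqrt(1751)) = 41, since 41^2 = 1681 <= 1751 < 1764 = 42^2.
Iterate m_{i+1} = d_i*a_i - m_i, d_{i+1} = (1751 - m_{i+1}^2)/d_i, a_{i+1} = floor((a_0 + m_{i+1})/d_{i+1}):
  m_1 = 1*41 - 0 = 41, d_1 = (1751 - 41^2)/1 = 70/1 = 70, a_1 = floor((41 + 41)/70) = 1.
  m_2 = 70*1 - 41 = 29, d_2 = (1751 - 29^2)/70 = 910/70 = 13, a_2 = floor((41 + 29)/13) = 5.
  m_3 = 13*5 - 29 = 36, d_3 = (1751 - 36^2)/13 = 455/13 = 35, a_3 = floor((41 + 36)/35) = 2.
  m_4 = 35*2 - 36 = 34, d_4 = (1751 - 34^2)/35 = 595/35 = 17, a_4 = floor((41 + 34)/17) = 4.
  m_5 = 17*4 - 34 = 34, d_5 = (1751 - 34^2)/17 = 595/17 = 35, a_5 = floor((41 + 34)/35) = 2.
  m_6 = 35*2 - 34 = 36, d_6 = (1751 - 36^2)/35 = 455/35 = 13, a_6 = floor((41 + 36)/13) = 5.
  m_7 = 13*5 - 36 = 29, d_7 = (1751 - 29^2)/13 = 910/13 = 70, a_7 = floor((41 + 29)/70) = 1.
  m_8 = 70*1 - 29 = 41, d_8 = (1751 - 41^2)/70 = 70/70 = 1, a_8 = floor((41 + 41)/1) = 82.
  m_9 = 1*82 - 41 = 41, d_9 = (1751 - 41^2)/1 = 70/1 = 70: (m_9, d_9) = (m_1, d_1) = (41, 70), so from here the quotients repeat a_1, ..., a_8; the period length is 8.
So sqrt(1751) = [41; (1, 5, 2, 4, 2, 5, 1, 82)] with period length k = 8.
k is even, so the fundamental solution of x^2 - 1751y^2 = 1 is (p_{k-1}, q_{k-1}) = (p_7, q_7); compute convergents through index 7.
Convergents (p_i = a_i*p_{i-1} + p_{i-2}, q_i = a_i*q_{i-1} + q_{i-2} with p_{-2}=0, p_{-1}=1, q_{-2}=1, q_{-1}=0):
  i=0: a_0=41, p_0 = 41*1 + 0 = 41, q_0 = 41*0 + 1 = 1.
  i=1: a_1=1, p_1 = 1*41 + 1 = 42, q_1 = 1*1 + 0 = 1.
  i=2: a_2=5, p_2 = 5*42 + 41 = 251, q_2 = 5*1 + 1 = 6.
  i=3: a_3=2, p_3 = 2*251 + 42 = 544, q_3 = 2*6 + 1 = 13.
  i=4: a_4=4, p_4 = 4*544 + 251 = 2427, q_4 = 4*13 + 6 = 58.
  i=5: a_5=2, p_5 = 2*2427 + 544 = 5398, q_5 = 2*58 + 13 = 129.
  i=6: a_6=5, p_6 = 5*5398 + 2427 = 29417, q_6 = 5*129 + 58 = 703.
  i=7: a_7=1, p_7 = 1*29417 + 5398 = 34815, q_7 = 1*703 + 129 = 832.
Check: 34815^2 - 1751*832^2 = 1212084225 - 1212084224 = 1, so (x, y) = (34815, 832) solves the equation, and by the theorem it is the least positive solution.

(x, y) = (34815, 832)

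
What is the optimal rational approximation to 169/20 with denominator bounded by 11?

93/11

Expand x = 169/20 as a continued fraction with the Euclidean algorithm:
  169 = 8*20 + 9, so a_0 = 8.
  20 = 2*9 + 2, so a_1 = 2.
  9 = 4*2 + 1, so a_2 = 4.
  2 = 2*1 + 0, so a_3 = 2.
so x = [8; 2, 4, 2].
Convergents (p_i = a_i*p_{i-1} + p_{i-2}, q_i = a_i*q_{i-1} + q_{i-2} with p_{-2}=0, p_{-1}=1, q_{-2}=1, q_{-1}=0), until the denominator exceeds 11:
  i=0: a_0=8, p_0 = 8*1 + 0 = 8, q_0 = 8*0 + 1 = 1.
  i=1: a_1=2, p_1 = 2*8 + 1 = 17, q_1 = 2*1 + 0 = 2.
  i=2: a_2=4, p_2 = 4*17 + 8 = 76, q_2 = 4*2 + 1 = 9.
  i=3: a_3=2, p_3 = 2*76 + 17 = 169, q_3 = 2*9 + 2 = 20.
q_3 = 20 > 11, so the last convergent with denominator <= 11 is p_2/q_2 = 76/9.
The closest fraction with denominator <= 11 is either p_2/q_2 or the intermediate fraction (k*p_2 + p_1)/(k*q_2 + q_1) with the largest k >= 1 whose denominator stays <= 11; these approach x as k grows, and every other convergent or intermediate fraction in range is farther away.
Largest k: floor((11 - q_1)/q_2) = floor((11 - 2)/9) = 1.
That gives (1*76 + 17)/(1*9 + 2) = 93/11.
Compare the errors: |x - 76/9| = |169*9 - 76*20|/(20*9) = 1/180, and |x - 93/11| = |169*11 - 93*20|/(20*11) = 1/220.
Cross-multiplying, 1*180 = 180 < 220 = 1*220, so 1/220 is smaller: the intermediate fraction 93/11 is closer to x than 76/9.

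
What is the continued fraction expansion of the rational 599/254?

[2; 2, 1, 3, 1, 3, 1, 3]

Run the Euclidean algorithm on 599 and 254; the successive quotients are the partial quotients a_0, a_1, ... (each step inverts the fractional part left over by the previous one):
  599 = 2*254 + 91, so a_0 = 2.
  254 = 2*91 + 72, so a_1 = 2.
  91 = 1*72 + 19, so a_2 = 1.
  72 = 3*19 + 15, so a_3 = 3.
  19 = 1*15 + 4, so a_4 = 1.
  15 = 3*4 + 3, so a_5 = 3.
  4 = 1*3 + 1, so a_6 = 1.
  3 = 3*1 + 0, so a_7 = 3.
The remainder reaches 0 after 8 divisions, so the expansion has 8 partial quotients, read off in order.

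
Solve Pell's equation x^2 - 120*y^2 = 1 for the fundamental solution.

First expand sqrt(120) as a continued fraction. With x_i = (sqrt(120) + m_i)/d_i and (m_0, d_0) = (0, 1): a_0 = floor(sqrt(120)) = 10, since 10^2 = 100 <= 120 < 121 = 11^2.
Iterate m_{i+1} = d_i*a_i - m_i, d_{i+1} = (120 - m_{i+1}^2)/d_i, a_{i+1} = floor((a_0 + m_{i+1})/d_{i+1}):
  m_1 = 1*10 - 0 = 10, d_1 = (120 - 10^2)/1 = 20/1 = 20, a_1 = floor((10 + 10)/20) = 1.
  m_2 = 20*1 - 10 = 10, d_2 = (120 - 10^2)/20 = 20/20 = 1, a_2 = floor((10 + 10)/1) = 20.
  m_3 = 1*20 - 10 = 10, d_3 = (120 - 10^2)/1 = 20/1 = 20: (m_3, d_3) = (m_1, d_1) = (10, 20), so from here the quotients repeat a_1, a_2; the period length is 2.
So sqrt(120) = [10; (1, 20)] with period length k = 2.
k is even, so the fundamental solution of x^2 - 120y^2 = 1 is (p_{k-1}, q_{k-1}) = (p_1, q_1); compute convergents through index 1.
Convergents (p_i = a_i*p_{i-1} + p_{i-2}, q_i = a_i*q_{i-1} + q_{i-2} with p_{-2}=0, p_{-1}=1, q_{-2}=1, q_{-1}=0):
  i=0: a_0=10, p_0 = 10*1 + 0 = 10, q_0 = 10*0 + 1 = 1.
  i=1: a_1=1, p_1 = 1*10 + 1 = 11, q_1 = 1*1 + 0 = 1.
Check: 11^2 - 120*1^2 = 121 - 120 = 1, so (x, y) = (11, 1) solves the equation, and by the theorem it is the least positive solution.

(x, y) = (11, 1)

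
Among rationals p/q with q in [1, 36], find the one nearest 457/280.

Expand x = 457/280 as a continued fraction with the Euclidean algorithm:
  457 = 1*280 + 177, so a_0 = 1.
  280 = 1*177 + 103, so a_1 = 1.
  177 = 1*103 + 74, so a_2 = 1.
  103 = 1*74 + 29, so a_3 = 1.
  74 = 2*29 + 16, so a_4 = 2.
  29 = 1*16 + 13, so a_5 = 1.
  16 = 1*13 + 3, so a_6 = 1.
  13 = 4*3 + 1, so a_7 = 4.
  3 = 3*1 + 0, so a_8 = 3.
so x = [1; 1, 1, 1, 2, 1, 1, 4, 3].
Convergents (p_i = a_i*p_{i-1} + p_{i-2}, q_i = a_i*q_{i-1} + q_{i-2} with p_{-2}=0, p_{-1}=1, q_{-2}=1, q_{-1}=0), until the denominator exceeds 36:
  i=0: a_0=1, p_0 = 1*1 + 0 = 1, q_0 = 1*0 + 1 = 1.
  i=1: a_1=1, p_1 = 1*1 + 1 = 2, q_1 = 1*1 + 0 = 1.
  i=2: a_2=1, p_2 = 1*2 + 1 = 3, q_2 = 1*1 + 1 = 2.
  i=3: a_3=1, p_3 = 1*3 + 2 = 5, q_3 = 1*2 + 1 = 3.
  i=4: a_4=2, p_4 = 2*5 + 3 = 13, q_4 = 2*3 + 2 = 8.
  i=5: a_5=1, p_5 = 1*13 + 5 = 18, q_5 = 1*8 + 3 = 11.
  i=6: a_6=1, p_6 = 1*18 + 13 = 31, q_6 = 1*11 + 8 = 19.
  i=7: a_7=4, p_7 = 4*31 + 18 = 142, q_7 = 4*19 + 11 = 87.
q_7 = 87 > 36, so the last convergent with denominator <= 36 is p_6/q_6 = 31/19.
The closest fraction with denominator <= 36 is either p_6/q_6 or the intermediate fraction (k*p_6 + p_5)/(k*q_6 + q_5) with the largest k >= 1 whose denominator stays <= 36; these approach x as k grows, and every other convergent or intermediate fraction in range is farther away.
Largest k: floor((36 - q_5)/q_6) = floor((36 - 11)/19) = 1.
That gives (1*31 + 18)/(1*19 + 11) = 49/30.
Compare the errors: |x - 31/19| = |457*19 - 31*280|/(280*19) = 3/5320, and |x - 49/30| = |457*30 - 49*280|/(280*30) = 10/8400.
Cross-multiplying, 3*8400 = 25200 < 53200 = 10*5320, so 3/5320 is smaller: the convergent 31/19 is closer to x than 49/30.

31/19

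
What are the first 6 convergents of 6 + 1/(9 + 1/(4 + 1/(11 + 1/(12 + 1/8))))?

6/1, 55/9, 226/37, 2541/416, 30718/5029, 248285/40648

Using the convergent recurrence p_i = a_i*p_{i-1} + p_{i-2}, q_i = a_i*q_{i-1} + q_{i-2} with p_{-2}=0, p_{-1}=1, q_{-2}=1, q_{-1}=0:
  i=0: a_0=6, p_0 = 6*1 + 0 = 6, q_0 = 6*0 + 1 = 1.
  i=1: a_1=9, p_1 = 9*6 + 1 = 55, q_1 = 9*1 + 0 = 9.
  i=2: a_2=4, p_2 = 4*55 + 6 = 226, q_2 = 4*9 + 1 = 37.
  i=3: a_3=11, p_3 = 11*226 + 55 = 2541, q_3 = 11*37 + 9 = 416.
  i=4: a_4=12, p_4 = 12*2541 + 226 = 30718, q_4 = 12*416 + 37 = 5029.
  i=5: a_5=8, p_5 = 8*30718 + 2541 = 248285, q_5 = 8*5029 + 416 = 40648.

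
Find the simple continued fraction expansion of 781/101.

[7; 1, 2, 1, 2, 1, 6]

Run the Euclidean algorithm on 781 and 101; the successive quotients are the partial quotients a_0, a_1, ... (each step inverts the fractional part left over by the previous one):
  781 = 7*101 + 74, so a_0 = 7.
  101 = 1*74 + 27, so a_1 = 1.
  74 = 2*27 + 20, so a_2 = 2.
  27 = 1*20 + 7, so a_3 = 1.
  20 = 2*7 + 6, so a_4 = 2.
  7 = 1*6 + 1, so a_5 = 1.
  6 = 6*1 + 0, so a_6 = 6.
The remainder reaches 0 after 7 divisions, so the expansion has 7 partial quotients, read off in order.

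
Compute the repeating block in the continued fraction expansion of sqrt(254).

Write x_i = (sqrt(254) + m_i)/d_i with (m_0, d_0) = (0, 1). a_0 = floor(sqrt(254)) = 15, since 15^2 = 225 <= 254 < 256 = 16^2.
Iterate m_{i+1} = d_i*a_i - m_i, d_{i+1} = (254 - m_{i+1}^2)/d_i, a_{i+1} = floor((a_0 + m_{i+1})/d_{i+1}):
  m_1 = 1*15 - 0 = 15, d_1 = (254 - 15^2)/1 = 29/1 = 29, a_1 = floor((15 + 15)/29) = 1.
  m_2 = 29*1 - 15 = 14, d_2 = (254 - 14^2)/29 = 58/29 = 2, a_2 = floor((15 + 14)/2) = 14.
  m_3 = 2*14 - 14 = 14, d_3 = (254 - 14^2)/2 = 58/2 = 29, a_3 = floor((15 + 14)/29) = 1.
  m_4 = 29*1 - 14 = 15, d_4 = (254 - 15^2)/29 = 29/29 = 1, a_4 = floor((15 + 15)/1) = 30.
  m_5 = 1*30 - 15 = 15, d_5 = (254 - 15^2)/1 = 29/1 = 29: (m_5, d_5) = (m_1, d_1) = (15, 29), so from here the quotients repeat a_1, ..., a_4; the period length is 4.
Hence the expansion of sqrt(254) is a_0 = 15 followed by the repeating block 1, 14, 1, 30 (period 4).

[15; (1, 14, 1, 30)]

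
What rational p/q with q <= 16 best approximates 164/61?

43/16

Expand x = 164/61 as a continued fraction with the Euclidean algorithm:
  164 = 2*61 + 42, so a_0 = 2.
  61 = 1*42 + 19, so a_1 = 1.
  42 = 2*19 + 4, so a_2 = 2.
  19 = 4*4 + 3, so a_3 = 4.
  4 = 1*3 + 1, so a_4 = 1.
  3 = 3*1 + 0, so a_5 = 3.
so x = [2; 1, 2, 4, 1, 3].
Convergents (p_i = a_i*p_{i-1} + p_{i-2}, q_i = a_i*q_{i-1} + q_{i-2} with p_{-2}=0, p_{-1}=1, q_{-2}=1, q_{-1}=0), until the denominator exceeds 16:
  i=0: a_0=2, p_0 = 2*1 + 0 = 2, q_0 = 2*0 + 1 = 1.
  i=1: a_1=1, p_1 = 1*2 + 1 = 3, q_1 = 1*1 + 0 = 1.
  i=2: a_2=2, p_2 = 2*3 + 2 = 8, q_2 = 2*1 + 1 = 3.
  i=3: a_3=4, p_3 = 4*8 + 3 = 35, q_3 = 4*3 + 1 = 13.
  i=4: a_4=1, p_4 = 1*35 + 8 = 43, q_4 = 1*13 + 3 = 16.
  i=5: a_5=3, p_5 = 3*43 + 35 = 164, q_5 = 3*16 + 13 = 61.
q_5 = 61 > 16, so the last convergent with denominator <= 16 is p_4/q_4 = 43/16.
The closest fraction with denominator <= 16 is either p_4/q_4 or the intermediate fraction (k*p_4 + p_3)/(k*q_4 + q_3) with the largest k >= 1 whose denominator stays <= 16; these approach x as k grows, and every other convergent or intermediate fraction in range is farther away.
Largest k: floor((16 - q_3)/q_4) = floor((16 - 13)/16) = 0.
Since k = 0, no intermediate fraction beyond p_4/q_4 has denominator <= 16, so the convergent 43/16 is the closest (its error is |164*16 - 43*61|/(61*16) = 1/976).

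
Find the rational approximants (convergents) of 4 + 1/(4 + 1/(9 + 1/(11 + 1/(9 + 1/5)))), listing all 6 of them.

Using the convergent recurrence p_i = a_i*p_{i-1} + p_{i-2}, q_i = a_i*q_{i-1} + q_{i-2} with p_{-2}=0, p_{-1}=1, q_{-2}=1, q_{-1}=0:
  i=0: a_0=4, p_0 = 4*1 + 0 = 4, q_0 = 4*0 + 1 = 1.
  i=1: a_1=4, p_1 = 4*4 + 1 = 17, q_1 = 4*1 + 0 = 4.
  i=2: a_2=9, p_2 = 9*17 + 4 = 157, q_2 = 9*4 + 1 = 37.
  i=3: a_3=11, p_3 = 11*157 + 17 = 1744, q_3 = 11*37 + 4 = 411.
  i=4: a_4=9, p_4 = 9*1744 + 157 = 15853, q_4 = 9*411 + 37 = 3736.
  i=5: a_5=5, p_5 = 5*15853 + 1744 = 81009, q_5 = 5*3736 + 411 = 19091.

4/1, 17/4, 157/37, 1744/411, 15853/3736, 81009/19091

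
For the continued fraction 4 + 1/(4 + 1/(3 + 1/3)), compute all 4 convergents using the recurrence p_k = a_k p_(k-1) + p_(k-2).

4/1, 17/4, 55/13, 182/43

Using the convergent recurrence p_i = a_i*p_{i-1} + p_{i-2}, q_i = a_i*q_{i-1} + q_{i-2} with p_{-2}=0, p_{-1}=1, q_{-2}=1, q_{-1}=0:
  i=0: a_0=4, p_0 = 4*1 + 0 = 4, q_0 = 4*0 + 1 = 1.
  i=1: a_1=4, p_1 = 4*4 + 1 = 17, q_1 = 4*1 + 0 = 4.
  i=2: a_2=3, p_2 = 3*17 + 4 = 55, q_2 = 3*4 + 1 = 13.
  i=3: a_3=3, p_3 = 3*55 + 17 = 182, q_3 = 3*13 + 4 = 43.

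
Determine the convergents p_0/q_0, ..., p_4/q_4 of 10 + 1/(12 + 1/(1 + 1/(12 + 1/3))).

10/1, 121/12, 131/13, 1693/168, 5210/517

Using the convergent recurrence p_i = a_i*p_{i-1} + p_{i-2}, q_i = a_i*q_{i-1} + q_{i-2} with p_{-2}=0, p_{-1}=1, q_{-2}=1, q_{-1}=0:
  i=0: a_0=10, p_0 = 10*1 + 0 = 10, q_0 = 10*0 + 1 = 1.
  i=1: a_1=12, p_1 = 12*10 + 1 = 121, q_1 = 12*1 + 0 = 12.
  i=2: a_2=1, p_2 = 1*121 + 10 = 131, q_2 = 1*12 + 1 = 13.
  i=3: a_3=12, p_3 = 12*131 + 121 = 1693, q_3 = 12*13 + 12 = 168.
  i=4: a_4=3, p_4 = 3*1693 + 131 = 5210, q_4 = 3*168 + 13 = 517.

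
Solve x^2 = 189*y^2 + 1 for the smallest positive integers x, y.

First expand sqrt(189) as a continued fraction. With x_i = (sqrt(189) + m_i)/d_i and (m_0, d_0) = (0, 1): a_0 = floor(sqrt(189)) = 13, since 13^2 = 169 <= 189 < 196 = 14^2.
Iterate m_{i+1} = d_i*a_i - m_i, d_{i+1} = (189 - m_{i+1}^2)/d_i, a_{i+1} = floor((a_0 + m_{i+1})/d_{i+1}):
  m_1 = 1*13 - 0 = 13, d_1 = (189 - 13^2)/1 = 20/1 = 20, a_1 = floor((13 + 13)/20) = 1.
  m_2 = 20*1 - 13 = 7, d_2 = (189 - 7^2)/20 = 140/20 = 7, a_2 = floor((13 + 7)/7) = 2.
  m_3 = 7*2 - 7 = 7, d_3 = (189 - 7^2)/7 = 140/7 = 20, a_3 = floor((13 + 7)/20) = 1.
  m_4 = 20*1 - 7 = 13, d_4 = (189 - 13^2)/20 = 20/20 = 1, a_4 = floor((13 + 13)/1) = 26.
  m_5 = 1*26 - 13 = 13, d_5 = (189 - 13^2)/1 = 20/1 = 20: (m_5, d_5) = (m_1, d_1) = (13, 20), so from here the quotients repeat a_1, ..., a_4; the period length is 4.
So sqrt(189) = [13; (1, 2, 1, 26)] with period length k = 4.
k is even, so the fundamental solution of x^2 - 189y^2 = 1 is (p_{k-1}, q_{k-1}) = (p_3, q_3); compute convergents through index 3.
Convergents (p_i = a_i*p_{i-1} + p_{i-2}, q_i = a_i*q_{i-1} + q_{i-2} with p_{-2}=0, p_{-1}=1, q_{-2}=1, q_{-1}=0):
  i=0: a_0=13, p_0 = 13*1 + 0 = 13, q_0 = 13*0 + 1 = 1.
  i=1: a_1=1, p_1 = 1*13 + 1 = 14, q_1 = 1*1 + 0 = 1.
  i=2: a_2=2, p_2 = 2*14 + 13 = 41, q_2 = 2*1 + 1 = 3.
  i=3: a_3=1, p_3 = 1*41 + 14 = 55, q_3 = 1*3 + 1 = 4.
Check: 55^2 - 189*4^2 = 3025 - 3024 = 1, so (x, y) = (55, 4) solves the equation, and by the theorem it is the least positive solution.

(x, y) = (55, 4)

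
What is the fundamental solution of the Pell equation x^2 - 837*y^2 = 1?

First expand sqrt(837) as a continued fraction. With x_i = (sqrt(837) + m_i)/d_i and (m_0, d_0) = (0, 1): a_0 = floor(sqrt(837)) = 28, since 28^2 = 784 <= 837 < 841 = 29^2.
Iterate m_{i+1} = d_i*a_i - m_i, d_{i+1} = (837 - m_{i+1}^2)/d_i, a_{i+1} = floor((a_0 + m_{i+1})/d_{i+1}):
  m_1 = 1*28 - 0 = 28, d_1 = (837 - 28^2)/1 = 53/1 = 53, a_1 = floor((28 + 28)/53) = 1.
  m_2 = 53*1 - 28 = 25, d_2 = (837 - 25^2)/53 = 212/53 = 4, a_2 = floor((28 + 25)/4) = 13.
  m_3 = 4*13 - 25 = 27, d_3 = (837 - 27^2)/4 = 108/4 = 27, a_3 = floor((28 + 27)/27) = 2.
  m_4 = 27*2 - 27 = 27, d_4 = (837 - 27^2)/27 = 108/27 = 4, a_4 = floor((28 + 27)/4) = 13.
  m_5 = 4*13 - 27 = 25, d_5 = (837 - 25^2)/4 = 212/4 = 53, a_5 = floor((28 + 25)/53) = 1.
  m_6 = 53*1 - 25 = 28, d_6 = (837 - 28^2)/53 = 53/53 = 1, a_6 = floor((28 + 28)/1) = 56.
  m_7 = 1*56 - 28 = 28, d_7 = (837 - 28^2)/1 = 53/1 = 53: (m_7, d_7) = (m_1, d_1) = (28, 53), so from here the quotients repeat a_1, ..., a_6; the period length is 6.
So sqrt(837) = [28; (1, 13, 2, 13, 1, 56)] with period length k = 6.
k is even, so the fundamental solution of x^2 - 837y^2 = 1 is (p_{k-1}, q_{k-1}) = (p_5, q_5); compute convergents through index 5.
Convergents (p_i = a_i*p_{i-1} + p_{i-2}, q_i = a_i*q_{i-1} + q_{i-2} with p_{-2}=0, p_{-1}=1, q_{-2}=1, q_{-1}=0):
  i=0: a_0=28, p_0 = 28*1 + 0 = 28, q_0 = 28*0 + 1 = 1.
  i=1: a_1=1, p_1 = 1*28 + 1 = 29, q_1 = 1*1 + 0 = 1.
  i=2: a_2=13, p_2 = 13*29 + 28 = 405, q_2 = 13*1 + 1 = 14.
  i=3: a_3=2, p_3 = 2*405 + 29 = 839, q_3 = 2*14 + 1 = 29.
  i=4: a_4=13, p_4 = 13*839 + 405 = 11312, q_4 = 13*29 + 14 = 391.
  i=5: a_5=1, p_5 = 1*11312 + 839 = 12151, q_5 = 1*391 + 29 = 420.
Check: 12151^2 - 837*420^2 = 147646801 - 147646800 = 1, so (x, y) = (12151, 420) solves the equation, and by the theorem it is the least positive solution.

(x, y) = (12151, 420)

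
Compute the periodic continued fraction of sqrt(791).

Write x_i = (sqrt(791) + m_i)/d_i with (m_0, d_0) = (0, 1). a_0 = floor(sqrt(791)) = 28, since 28^2 = 784 <= 791 < 841 = 29^2.
Iterate m_{i+1} = d_i*a_i - m_i, d_{i+1} = (791 - m_{i+1}^2)/d_i, a_{i+1} = floor((a_0 + m_{i+1})/d_{i+1}):
  m_1 = 1*28 - 0 = 28, d_1 = (791 - 28^2)/1 = 7/1 = 7, a_1 = floor((28 + 28)/7) = 8.
  m_2 = 7*8 - 28 = 28, d_2 = (791 - 28^2)/7 = 7/7 = 1, a_2 = floor((28 + 28)/1) = 56.
  m_3 = 1*56 - 28 = 28, d_3 = (791 - 28^2)/1 = 7/1 = 7: (m_3, d_3) = (m_1, d_1) = (28, 7), so from here the quotients repeat a_1, a_2; the period length is 2.
Hence the expansion of sqrt(791) is a_0 = 28 followed by the repeating block 8, 56 (period 2).

[28; (8, 56)]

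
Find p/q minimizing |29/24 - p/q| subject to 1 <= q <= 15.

17/14

Expand x = 29/24 as a continued fraction with the Euclidean algorithm:
  29 = 1*24 + 5, so a_0 = 1.
  24 = 4*5 + 4, so a_1 = 4.
  5 = 1*4 + 1, so a_2 = 1.
  4 = 4*1 + 0, so a_3 = 4.
so x = [1; 4, 1, 4].
Convergents (p_i = a_i*p_{i-1} + p_{i-2}, q_i = a_i*q_{i-1} + q_{i-2} with p_{-2}=0, p_{-1}=1, q_{-2}=1, q_{-1}=0), until the denominator exceeds 15:
  i=0: a_0=1, p_0 = 1*1 + 0 = 1, q_0 = 1*0 + 1 = 1.
  i=1: a_1=4, p_1 = 4*1 + 1 = 5, q_1 = 4*1 + 0 = 4.
  i=2: a_2=1, p_2 = 1*5 + 1 = 6, q_2 = 1*4 + 1 = 5.
  i=3: a_3=4, p_3 = 4*6 + 5 = 29, q_3 = 4*5 + 4 = 24.
q_3 = 24 > 15, so the last convergent with denominator <= 15 is p_2/q_2 = 6/5.
The closest fraction with denominator <= 15 is either p_2/q_2 or the intermediate fraction (k*p_2 + p_1)/(k*q_2 + q_1) with the largest k >= 1 whose denominator stays <= 15; these approach x as k grows, and every other convergent or intermediate fraction in range is farther away.
Largest k: floor((15 - q_1)/q_2) = floor((15 - 4)/5) = 2.
That gives (2*6 + 5)/(2*5 + 4) = 17/14.
Compare the errors: |x - 6/5| = |29*5 - 6*24|/(24*5) = 1/120, and |x - 17/14| = |29*14 - 17*24|/(24*14) = 2/336.
Cross-multiplying, 2*120 = 240 < 336 = 1*336, so 2/336 is smaller: the intermediate fraction 17/14 is closer to x than 6/5.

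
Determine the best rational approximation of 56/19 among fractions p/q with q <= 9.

Expand x = 56/19 as a continued fraction with the Euclidean algorithm:
  56 = 2*19 + 18, so a_0 = 2.
  19 = 1*18 + 1, so a_1 = 1.
  18 = 18*1 + 0, so a_2 = 18.
so x = [2; 1, 18].
Convergents (p_i = a_i*p_{i-1} + p_{i-2}, q_i = a_i*q_{i-1} + q_{i-2} with p_{-2}=0, p_{-1}=1, q_{-2}=1, q_{-1}=0), until the denominator exceeds 9:
  i=0: a_0=2, p_0 = 2*1 + 0 = 2, q_0 = 2*0 + 1 = 1.
  i=1: a_1=1, p_1 = 1*2 + 1 = 3, q_1 = 1*1 + 0 = 1.
  i=2: a_2=18, p_2 = 18*3 + 2 = 56, q_2 = 18*1 + 1 = 19.
q_2 = 19 > 9, so the last convergent with denominator <= 9 is p_1/q_1 = 3/1.
The closest fraction with denominator <= 9 is either p_1/q_1 or the intermediate fraction (k*p_1 + p_0)/(k*q_1 + q_0) with the largest k >= 1 whose denominator stays <= 9; these approach x as k grows, and every other convergent or intermediate fraction in range is farther away.
Largest k: floor((9 - q_0)/q_1) = floor((9 - 1)/1) = 8.
That gives (8*3 + 2)/(8*1 + 1) = 26/9.
Compare the errors: |x - 3/1| = |56*1 - 3*19|/(19*1) = 1/19, and |x - 26/9| = |56*9 - 26*19|/(19*9) = 10/171.
Cross-multiplying, 1*171 = 171 < 190 = 10*19, so 1/19 is smaller: the convergent 3/1 is closer to x than 26/9.

3/1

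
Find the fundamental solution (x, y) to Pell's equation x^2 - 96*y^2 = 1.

First expand sqrt(96) as a continued fraction. With x_i = (sqrt(96) + m_i)/d_i and (m_0, d_0) = (0, 1): a_0 = floor(sqrt(96)) = 9, since 9^2 = 81 <= 96 < 100 = 10^2.
Iterate m_{i+1} = d_i*a_i - m_i, d_{i+1} = (96 - m_{i+1}^2)/d_i, a_{i+1} = floor((a_0 + m_{i+1})/d_{i+1}):
  m_1 = 1*9 - 0 = 9, d_1 = (96 - 9^2)/1 = 15/1 = 15, a_1 = floor((9 + 9)/15) = 1.
  m_2 = 15*1 - 9 = 6, d_2 = (96 - 6^2)/15 = 60/15 = 4, a_2 = floor((9 + 6)/4) = 3.
  m_3 = 4*3 - 6 = 6, d_3 = (96 - 6^2)/4 = 60/4 = 15, a_3 = floor((9 + 6)/15) = 1.
  m_4 = 15*1 - 6 = 9, d_4 = (96 - 9^2)/15 = 15/15 = 1, a_4 = floor((9 + 9)/1) = 18.
  m_5 = 1*18 - 9 = 9, d_5 = (96 - 9^2)/1 = 15/1 = 15: (m_5, d_5) = (m_1, d_1) = (9, 15), so from here the quotients repeat a_1, ..., a_4; the period length is 4.
So sqrt(96) = [9; (1, 3, 1, 18)] with period length k = 4.
k is even, so the fundamental solution of x^2 - 96y^2 = 1 is (p_{k-1}, q_{k-1}) = (p_3, q_3); compute convergents through index 3.
Convergents (p_i = a_i*p_{i-1} + p_{i-2}, q_i = a_i*q_{i-1} + q_{i-2} with p_{-2}=0, p_{-1}=1, q_{-2}=1, q_{-1}=0):
  i=0: a_0=9, p_0 = 9*1 + 0 = 9, q_0 = 9*0 + 1 = 1.
  i=1: a_1=1, p_1 = 1*9 + 1 = 10, q_1 = 1*1 + 0 = 1.
  i=2: a_2=3, p_2 = 3*10 + 9 = 39, q_2 = 3*1 + 1 = 4.
  i=3: a_3=1, p_3 = 1*39 + 10 = 49, q_3 = 1*4 + 1 = 5.
Check: 49^2 - 96*5^2 = 2401 - 2400 = 1, so (x, y) = (49, 5) solves the equation, and by the theorem it is the least positive solution.

(x, y) = (49, 5)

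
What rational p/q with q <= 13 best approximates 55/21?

Expand x = 55/21 as a continued fraction with the Euclidean algorithm:
  55 = 2*21 + 13, so a_0 = 2.
  21 = 1*13 + 8, so a_1 = 1.
  13 = 1*8 + 5, so a_2 = 1.
  8 = 1*5 + 3, so a_3 = 1.
  5 = 1*3 + 2, so a_4 = 1.
  3 = 1*2 + 1, so a_5 = 1.
  2 = 2*1 + 0, so a_6 = 2.
so x = [2; 1, 1, 1, 1, 1, 2].
Convergents (p_i = a_i*p_{i-1} + p_{i-2}, q_i = a_i*q_{i-1} + q_{i-2} with p_{-2}=0, p_{-1}=1, q_{-2}=1, q_{-1}=0), until the denominator exceeds 13:
  i=0: a_0=2, p_0 = 2*1 + 0 = 2, q_0 = 2*0 + 1 = 1.
  i=1: a_1=1, p_1 = 1*2 + 1 = 3, q_1 = 1*1 + 0 = 1.
  i=2: a_2=1, p_2 = 1*3 + 2 = 5, q_2 = 1*1 + 1 = 2.
  i=3: a_3=1, p_3 = 1*5 + 3 = 8, q_3 = 1*2 + 1 = 3.
  i=4: a_4=1, p_4 = 1*8 + 5 = 13, q_4 = 1*3 + 2 = 5.
  i=5: a_5=1, p_5 = 1*13 + 8 = 21, q_5 = 1*5 + 3 = 8.
  i=6: a_6=2, p_6 = 2*21 + 13 = 55, q_6 = 2*8 + 5 = 21.
q_6 = 21 > 13, so the last convergent with denominator <= 13 is p_5/q_5 = 21/8.
The closest fraction with denominator <= 13 is either p_5/q_5 or the intermediate fraction (k*p_5 + p_4)/(k*q_5 + q_4) with the largest k >= 1 whose denominator stays <= 13; these approach x as k grows, and every other convergent or intermediate fraction in range is farther away.
Largest k: floor((13 - q_4)/q_5) = floor((13 - 5)/8) = 1.
That gives (1*21 + 13)/(1*8 + 5) = 34/13.
Compare the errors: |x - 21/8| = |55*8 - 21*21|/(21*8) = 1/168, and |x - 34/13| = |55*13 - 34*21|/(21*13) = 1/273.
Cross-multiplying, 1*168 = 168 < 273 = 1*273, so 1/273 is smaller: the intermediate fraction 34/13 is closer to x than 21/8.

34/13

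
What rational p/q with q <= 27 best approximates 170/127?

Expand x = 170/127 as a continued fraction with the Euclidean algorithm:
  170 = 1*127 + 43, so a_0 = 1.
  127 = 2*43 + 41, so a_1 = 2.
  43 = 1*41 + 2, so a_2 = 1.
  41 = 20*2 + 1, so a_3 = 20.
  2 = 2*1 + 0, so a_4 = 2.
so x = [1; 2, 1, 20, 2].
Convergents (p_i = a_i*p_{i-1} + p_{i-2}, q_i = a_i*q_{i-1} + q_{i-2} with p_{-2}=0, p_{-1}=1, q_{-2}=1, q_{-1}=0), until the denominator exceeds 27:
  i=0: a_0=1, p_0 = 1*1 + 0 = 1, q_0 = 1*0 + 1 = 1.
  i=1: a_1=2, p_1 = 2*1 + 1 = 3, q_1 = 2*1 + 0 = 2.
  i=2: a_2=1, p_2 = 1*3 + 1 = 4, q_2 = 1*2 + 1 = 3.
  i=3: a_3=20, p_3 = 20*4 + 3 = 83, q_3 = 20*3 + 2 = 62.
q_3 = 62 > 27, so the last convergent with denominator <= 27 is p_2/q_2 = 4/3.
The closest fraction with denominator <= 27 is either p_2/q_2 or the intermediate fraction (k*p_2 + p_1)/(k*q_2 + q_1) with the largest k >= 1 whose denominator stays <= 27; these approach x as k grows, and every other convergent or intermediate fraction in range is farther away.
Largest k: floor((27 - q_1)/q_2) = floor((27 - 2)/3) = 8.
That gives (8*4 + 3)/(8*3 + 2) = 35/26.
Compare the errors: |x - 4/3| = |170*3 - 4*127|/(127*3) = 2/381, and |x - 35/26| = |170*26 - 35*127|/(127*26) = 25/3302.
Cross-multiplying, 2*3302 = 6604 < 9525 = 25*381, so 2/381 is smaller: the convergent 4/3 is closer to x than 35/26.

4/3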